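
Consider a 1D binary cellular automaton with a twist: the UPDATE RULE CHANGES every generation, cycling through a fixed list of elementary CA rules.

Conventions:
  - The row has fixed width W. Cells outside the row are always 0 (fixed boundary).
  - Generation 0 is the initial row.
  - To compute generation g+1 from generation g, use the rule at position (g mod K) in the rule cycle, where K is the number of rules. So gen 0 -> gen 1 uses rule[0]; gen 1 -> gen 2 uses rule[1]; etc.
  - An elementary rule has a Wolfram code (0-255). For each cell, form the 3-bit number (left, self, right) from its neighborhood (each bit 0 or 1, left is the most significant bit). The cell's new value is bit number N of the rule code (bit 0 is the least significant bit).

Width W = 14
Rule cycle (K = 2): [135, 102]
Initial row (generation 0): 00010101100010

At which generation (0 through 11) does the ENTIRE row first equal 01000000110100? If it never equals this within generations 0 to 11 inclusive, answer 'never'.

Gen 0: 00010101100010
Gen 1 (rule 135): 11110100001110
Gen 2 (rule 102): 00011100010010
Gen 3 (rule 135): 11101001110110
Gen 4 (rule 102): 00111010011010
Gen 5 (rule 135): 11010010100010
Gen 6 (rule 102): 01110111100110
Gen 7 (rule 135): 10100011001000
Gen 8 (rule 102): 11100101011000
Gen 9 (rule 135): 01001101000011
Gen 10 (rule 102): 11010111000101
Gen 11 (rule 135): 00010010011101

Answer: never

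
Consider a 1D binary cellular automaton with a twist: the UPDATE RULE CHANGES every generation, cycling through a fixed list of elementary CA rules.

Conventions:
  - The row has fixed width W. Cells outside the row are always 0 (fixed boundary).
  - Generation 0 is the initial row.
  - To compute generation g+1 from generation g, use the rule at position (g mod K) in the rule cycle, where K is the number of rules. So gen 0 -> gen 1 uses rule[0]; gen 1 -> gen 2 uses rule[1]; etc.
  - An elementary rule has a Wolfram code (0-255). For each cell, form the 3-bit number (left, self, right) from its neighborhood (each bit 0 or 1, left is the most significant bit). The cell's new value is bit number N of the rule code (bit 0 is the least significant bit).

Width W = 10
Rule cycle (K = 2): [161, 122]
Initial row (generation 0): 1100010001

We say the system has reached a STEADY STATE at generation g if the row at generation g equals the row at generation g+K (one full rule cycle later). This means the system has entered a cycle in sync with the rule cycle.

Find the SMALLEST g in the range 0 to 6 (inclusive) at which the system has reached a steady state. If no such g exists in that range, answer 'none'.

Gen 0: 1100010001
Gen 1 (rule 161): 0001000100
Gen 2 (rule 122): 0010101010
Gen 3 (rule 161): 1001010100
Gen 4 (rule 122): 0110101010
Gen 5 (rule 161): 0001010100
Gen 6 (rule 122): 0010101010
Gen 7 (rule 161): 1001010100
Gen 8 (rule 122): 0110101010

Answer: none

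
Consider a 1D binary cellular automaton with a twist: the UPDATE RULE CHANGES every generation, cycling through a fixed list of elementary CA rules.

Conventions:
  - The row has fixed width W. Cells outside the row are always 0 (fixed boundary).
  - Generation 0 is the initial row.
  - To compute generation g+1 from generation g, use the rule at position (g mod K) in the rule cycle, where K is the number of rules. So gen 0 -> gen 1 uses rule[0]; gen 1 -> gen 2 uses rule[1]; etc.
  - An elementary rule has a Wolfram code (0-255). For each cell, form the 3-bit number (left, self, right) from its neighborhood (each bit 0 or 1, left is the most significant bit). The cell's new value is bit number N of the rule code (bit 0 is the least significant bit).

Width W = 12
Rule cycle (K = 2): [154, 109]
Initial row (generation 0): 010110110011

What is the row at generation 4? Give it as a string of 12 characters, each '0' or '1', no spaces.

Gen 0: 010110110011
Gen 1 (rule 154): 100100101110
Gen 2 (rule 109): 100100111010
Gen 3 (rule 154): 011011110001
Gen 4 (rule 109): 011110010101

Answer: 011110010101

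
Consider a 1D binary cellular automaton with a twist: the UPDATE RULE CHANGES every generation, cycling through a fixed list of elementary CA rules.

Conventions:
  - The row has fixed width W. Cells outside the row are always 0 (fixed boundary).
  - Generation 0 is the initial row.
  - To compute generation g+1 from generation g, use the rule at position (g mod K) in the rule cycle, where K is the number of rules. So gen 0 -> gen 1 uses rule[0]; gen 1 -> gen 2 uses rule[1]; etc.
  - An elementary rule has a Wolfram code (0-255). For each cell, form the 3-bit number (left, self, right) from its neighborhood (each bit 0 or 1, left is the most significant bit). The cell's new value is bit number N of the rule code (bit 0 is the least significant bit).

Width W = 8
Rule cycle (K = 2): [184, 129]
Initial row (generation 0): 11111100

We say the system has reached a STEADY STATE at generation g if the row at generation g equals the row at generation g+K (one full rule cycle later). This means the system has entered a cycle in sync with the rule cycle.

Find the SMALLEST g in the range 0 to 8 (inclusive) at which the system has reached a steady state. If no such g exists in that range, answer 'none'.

Answer: none

Derivation:
Gen 0: 11111100
Gen 1 (rule 184): 11111010
Gen 2 (rule 129): 01110000
Gen 3 (rule 184): 01101000
Gen 4 (rule 129): 00000011
Gen 5 (rule 184): 00000010
Gen 6 (rule 129): 11111000
Gen 7 (rule 184): 11110100
Gen 8 (rule 129): 01100001
Gen 9 (rule 184): 01010000
Gen 10 (rule 129): 00000111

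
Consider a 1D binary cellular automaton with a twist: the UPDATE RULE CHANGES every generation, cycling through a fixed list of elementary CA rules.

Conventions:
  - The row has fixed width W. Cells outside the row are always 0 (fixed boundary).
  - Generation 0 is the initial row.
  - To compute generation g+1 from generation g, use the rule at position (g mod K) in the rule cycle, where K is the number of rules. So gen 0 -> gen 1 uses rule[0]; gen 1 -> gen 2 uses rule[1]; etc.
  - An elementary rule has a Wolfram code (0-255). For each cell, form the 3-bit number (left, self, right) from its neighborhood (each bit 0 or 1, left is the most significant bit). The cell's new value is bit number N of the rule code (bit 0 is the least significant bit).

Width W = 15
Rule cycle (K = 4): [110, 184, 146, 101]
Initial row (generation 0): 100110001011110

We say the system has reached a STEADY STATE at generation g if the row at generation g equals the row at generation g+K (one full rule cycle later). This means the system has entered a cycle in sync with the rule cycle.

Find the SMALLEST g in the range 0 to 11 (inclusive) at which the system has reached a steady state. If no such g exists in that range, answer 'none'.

Gen 0: 100110001011110
Gen 1 (rule 110): 101110011110010
Gen 2 (rule 184): 011101011101001
Gen 3 (rule 146): 101000001000110
Gen 4 (rule 101): 111011101010010
Gen 5 (rule 110): 101110111110110
Gen 6 (rule 184): 011101111101101
Gen 7 (rule 146): 101000111000000
Gen 8 (rule 101): 111010001011111
Gen 9 (rule 110): 101110011110001
Gen 10 (rule 184): 011101011101000
Gen 11 (rule 146): 101000001000100
Gen 12 (rule 101): 111011101010101
Gen 13 (rule 110): 101110111111111
Gen 14 (rule 184): 011101111111110
Gen 15 (rule 146): 101000111111101

Answer: none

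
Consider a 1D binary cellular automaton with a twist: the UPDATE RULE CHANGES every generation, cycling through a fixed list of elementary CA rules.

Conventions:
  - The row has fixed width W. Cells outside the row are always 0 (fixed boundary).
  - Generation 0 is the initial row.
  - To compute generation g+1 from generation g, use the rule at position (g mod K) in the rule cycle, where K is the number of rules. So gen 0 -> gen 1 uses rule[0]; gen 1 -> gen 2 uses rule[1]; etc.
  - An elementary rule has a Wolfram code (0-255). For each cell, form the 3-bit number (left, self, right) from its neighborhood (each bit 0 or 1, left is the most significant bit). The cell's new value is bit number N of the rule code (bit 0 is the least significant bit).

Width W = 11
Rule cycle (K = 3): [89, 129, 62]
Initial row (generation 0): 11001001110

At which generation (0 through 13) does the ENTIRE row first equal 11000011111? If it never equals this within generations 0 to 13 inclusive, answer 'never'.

Answer: never

Derivation:
Gen 0: 11001001110
Gen 1 (rule 89): 11100101011
Gen 2 (rule 129): 01000000000
Gen 3 (rule 62): 11100000000
Gen 4 (rule 89): 10111111111
Gen 5 (rule 129): 00011111110
Gen 6 (rule 62): 00110000001
Gen 7 (rule 89): 10111111100
Gen 8 (rule 129): 00011111001
Gen 9 (rule 62): 00110000111
Gen 10 (rule 89): 10111110101
Gen 11 (rule 129): 00011100000
Gen 12 (rule 62): 00110010000
Gen 13 (rule 89): 10111001111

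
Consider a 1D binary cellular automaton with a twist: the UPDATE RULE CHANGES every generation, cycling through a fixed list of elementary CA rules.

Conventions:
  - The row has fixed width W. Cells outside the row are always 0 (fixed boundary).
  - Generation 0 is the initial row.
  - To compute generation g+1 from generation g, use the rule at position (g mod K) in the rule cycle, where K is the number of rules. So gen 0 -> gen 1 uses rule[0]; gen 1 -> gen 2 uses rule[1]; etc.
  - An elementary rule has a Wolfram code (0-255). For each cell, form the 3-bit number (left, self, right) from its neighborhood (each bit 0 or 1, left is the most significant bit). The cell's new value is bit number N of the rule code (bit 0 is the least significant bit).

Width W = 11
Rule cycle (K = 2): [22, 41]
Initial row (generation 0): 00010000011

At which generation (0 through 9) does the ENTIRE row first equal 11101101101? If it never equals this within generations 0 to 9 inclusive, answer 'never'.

Answer: never

Derivation:
Gen 0: 00010000011
Gen 1 (rule 22): 00111000100
Gen 2 (rule 41): 10100010001
Gen 3 (rule 22): 10110111011
Gen 4 (rule 41): 01101100110
Gen 5 (rule 22): 10000011001
Gen 6 (rule 41): 00111010000
Gen 7 (rule 22): 01000011000
Gen 8 (rule 41): 00011010011
Gen 9 (rule 22): 00100011100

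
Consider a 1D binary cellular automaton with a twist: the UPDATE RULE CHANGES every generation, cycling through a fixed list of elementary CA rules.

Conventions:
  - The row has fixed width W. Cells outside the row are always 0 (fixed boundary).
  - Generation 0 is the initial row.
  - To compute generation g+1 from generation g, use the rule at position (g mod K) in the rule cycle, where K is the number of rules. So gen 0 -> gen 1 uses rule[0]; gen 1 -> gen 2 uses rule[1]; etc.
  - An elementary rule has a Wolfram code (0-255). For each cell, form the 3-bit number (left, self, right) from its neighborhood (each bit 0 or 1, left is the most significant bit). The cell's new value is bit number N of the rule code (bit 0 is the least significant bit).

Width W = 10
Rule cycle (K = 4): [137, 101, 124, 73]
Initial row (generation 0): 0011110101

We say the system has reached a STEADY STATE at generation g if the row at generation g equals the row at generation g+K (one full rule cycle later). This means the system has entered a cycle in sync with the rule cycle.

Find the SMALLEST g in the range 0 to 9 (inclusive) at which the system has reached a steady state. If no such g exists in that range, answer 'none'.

Gen 0: 0011110101
Gen 1 (rule 137): 1011100000
Gen 2 (rule 101): 1100101111
Gen 3 (rule 124): 1110111001
Gen 4 (rule 73): 1010101000
Gen 5 (rule 137): 0000000011
Gen 6 (rule 101): 1111111001
Gen 7 (rule 124): 1000001101
Gen 8 (rule 73): 0011101100
Gen 9 (rule 137): 1011001001
Gen 10 (rule 101): 1101001001
Gen 11 (rule 124): 1111101101
Gen 12 (rule 73): 1000101100
Gen 13 (rule 137): 0010001001

Answer: none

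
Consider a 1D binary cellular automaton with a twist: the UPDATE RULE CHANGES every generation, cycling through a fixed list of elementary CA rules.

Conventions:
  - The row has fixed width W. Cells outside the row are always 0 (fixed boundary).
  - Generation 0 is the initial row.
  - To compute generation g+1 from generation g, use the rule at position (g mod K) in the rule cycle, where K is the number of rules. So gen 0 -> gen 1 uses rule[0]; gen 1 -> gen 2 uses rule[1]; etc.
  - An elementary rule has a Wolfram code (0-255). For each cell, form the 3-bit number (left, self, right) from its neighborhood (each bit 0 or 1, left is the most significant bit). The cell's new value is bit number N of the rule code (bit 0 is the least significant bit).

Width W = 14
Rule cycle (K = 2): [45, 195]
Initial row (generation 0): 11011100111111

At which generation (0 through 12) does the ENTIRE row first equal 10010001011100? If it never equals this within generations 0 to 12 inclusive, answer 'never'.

Answer: 6

Derivation:
Gen 0: 11011100111111
Gen 1 (rule 45): 10110000100000
Gen 2 (rule 195): 00010111001111
Gen 3 (rule 45): 11011100001000
Gen 4 (rule 195): 01001101110011
Gen 5 (rule 45): 01001011000010
Gen 6 (rule 195): 10010001011100
Gen 7 (rule 45): 10010101110001
Gen 8 (rule 195): 00100000110110
Gen 9 (rule 45): 10101110101100
Gen 10 (rule 195): 00000110000101
Gen 11 (rule 45): 11110100110111
Gen 12 (rule 195): 01110001010011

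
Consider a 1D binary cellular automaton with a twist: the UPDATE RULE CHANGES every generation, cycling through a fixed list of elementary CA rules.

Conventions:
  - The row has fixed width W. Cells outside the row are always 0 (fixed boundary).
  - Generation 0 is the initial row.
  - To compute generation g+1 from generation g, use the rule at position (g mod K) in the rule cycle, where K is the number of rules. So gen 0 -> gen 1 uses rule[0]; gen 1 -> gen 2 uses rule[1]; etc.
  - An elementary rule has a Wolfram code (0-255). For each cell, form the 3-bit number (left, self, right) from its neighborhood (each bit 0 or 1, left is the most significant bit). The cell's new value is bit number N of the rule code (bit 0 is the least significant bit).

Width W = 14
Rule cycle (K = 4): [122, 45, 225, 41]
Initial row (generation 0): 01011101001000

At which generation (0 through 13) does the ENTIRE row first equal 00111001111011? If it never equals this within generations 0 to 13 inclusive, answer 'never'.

Gen 0: 01011101001000
Gen 1 (rule 122): 10110110110100
Gen 2 (rule 45): 11101101101101
Gen 3 (rule 225): 01110110110110
Gen 4 (rule 41): 01001101101100
Gen 5 (rule 122): 10111111111110
Gen 6 (rule 45): 11100000000000
Gen 7 (rule 225): 01101111111111
Gen 8 (rule 41): 01011000000000
Gen 9 (rule 122): 10111100000000
Gen 10 (rule 45): 11100001111111
Gen 11 (rule 225): 01101100111111
Gen 12 (rule 41): 01011000100000
Gen 13 (rule 122): 10111101010000

Answer: never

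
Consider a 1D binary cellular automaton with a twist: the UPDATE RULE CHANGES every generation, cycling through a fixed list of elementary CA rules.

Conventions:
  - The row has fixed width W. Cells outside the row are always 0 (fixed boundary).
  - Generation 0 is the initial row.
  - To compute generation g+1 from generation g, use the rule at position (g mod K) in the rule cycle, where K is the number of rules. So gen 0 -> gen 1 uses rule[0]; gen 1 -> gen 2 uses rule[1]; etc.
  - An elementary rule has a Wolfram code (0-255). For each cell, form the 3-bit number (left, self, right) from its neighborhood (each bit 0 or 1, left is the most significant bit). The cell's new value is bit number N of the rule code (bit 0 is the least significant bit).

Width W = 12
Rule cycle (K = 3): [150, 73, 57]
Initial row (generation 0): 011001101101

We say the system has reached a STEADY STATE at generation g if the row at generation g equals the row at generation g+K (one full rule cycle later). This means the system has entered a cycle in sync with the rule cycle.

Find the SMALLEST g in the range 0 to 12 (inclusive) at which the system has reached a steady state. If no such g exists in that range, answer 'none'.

Answer: none

Derivation:
Gen 0: 011001101101
Gen 1 (rule 150): 100110000001
Gen 2 (rule 73): 000110111100
Gen 3 (rule 57): 110101100011
Gen 4 (rule 150): 000100010100
Gen 5 (rule 73): 110001000001
Gen 6 (rule 57): 101100111100
Gen 7 (rule 150): 100011011010
Gen 8 (rule 73): 001011011000
Gen 9 (rule 57): 100110110111
Gen 10 (rule 150): 111000000010
Gen 11 (rule 73): 101011111000
Gen 12 (rule 57): 010110000111
Gen 13 (rule 150): 110001001010
Gen 14 (rule 73): 110100000000
Gen 15 (rule 57): 101011111111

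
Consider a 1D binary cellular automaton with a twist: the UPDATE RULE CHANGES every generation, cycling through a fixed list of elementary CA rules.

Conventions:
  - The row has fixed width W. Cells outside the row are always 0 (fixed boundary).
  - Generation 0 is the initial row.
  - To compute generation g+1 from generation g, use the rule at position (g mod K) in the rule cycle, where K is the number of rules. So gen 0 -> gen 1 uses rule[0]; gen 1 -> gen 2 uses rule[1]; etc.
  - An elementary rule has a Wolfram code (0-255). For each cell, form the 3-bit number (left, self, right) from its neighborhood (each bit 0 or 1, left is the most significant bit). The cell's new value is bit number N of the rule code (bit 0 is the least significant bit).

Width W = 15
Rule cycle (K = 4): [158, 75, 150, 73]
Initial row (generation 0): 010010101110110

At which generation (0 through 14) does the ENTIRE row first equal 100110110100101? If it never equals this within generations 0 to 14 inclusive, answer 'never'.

Answer: never

Derivation:
Gen 0: 010010101110110
Gen 1 (rule 158): 111110101100101
Gen 2 (rule 75): 100010001101000
Gen 3 (rule 150): 110111010001100
Gen 4 (rule 73): 110101000101101
Gen 5 (rule 158): 100101101101001
Gen 6 (rule 75): 001001101100010
Gen 7 (rule 150): 011110000010111
Gen 8 (rule 73): 010010111000101
Gen 9 (rule 158): 111110110101101
Gen 10 (rule 75): 100010110001100
Gen 11 (rule 150): 110110001010010
Gen 12 (rule 73): 110110100000000
Gen 13 (rule 158): 100100110000000
Gen 14 (rule 75): 001001110111111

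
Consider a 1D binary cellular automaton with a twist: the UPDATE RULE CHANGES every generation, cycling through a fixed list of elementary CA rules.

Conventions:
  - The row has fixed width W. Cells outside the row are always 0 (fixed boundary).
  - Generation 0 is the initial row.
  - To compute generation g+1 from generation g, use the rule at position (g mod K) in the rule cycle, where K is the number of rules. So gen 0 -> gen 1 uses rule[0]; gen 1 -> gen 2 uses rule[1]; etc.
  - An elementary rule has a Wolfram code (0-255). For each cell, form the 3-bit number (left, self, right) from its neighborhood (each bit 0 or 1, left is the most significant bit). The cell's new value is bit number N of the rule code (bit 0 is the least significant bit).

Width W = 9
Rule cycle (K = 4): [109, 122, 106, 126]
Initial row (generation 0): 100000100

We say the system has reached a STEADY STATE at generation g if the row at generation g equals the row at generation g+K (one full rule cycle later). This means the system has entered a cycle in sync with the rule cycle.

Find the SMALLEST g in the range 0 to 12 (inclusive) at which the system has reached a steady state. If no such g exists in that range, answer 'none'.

Gen 0: 100000100
Gen 1 (rule 109): 101110101
Gen 2 (rule 122): 011011010
Gen 3 (rule 106): 111111100
Gen 4 (rule 126): 100000110
Gen 5 (rule 109): 101110110
Gen 6 (rule 122): 011011111
Gen 7 (rule 106): 111110001
Gen 8 (rule 126): 100011011
Gen 9 (rule 109): 101011111
Gen 10 (rule 122): 010110001
Gen 11 (rule 106): 101110010
Gen 12 (rule 126): 111011111
Gen 13 (rule 109): 101110001
Gen 14 (rule 122): 011011010
Gen 15 (rule 106): 111111100
Gen 16 (rule 126): 100000110

Answer: none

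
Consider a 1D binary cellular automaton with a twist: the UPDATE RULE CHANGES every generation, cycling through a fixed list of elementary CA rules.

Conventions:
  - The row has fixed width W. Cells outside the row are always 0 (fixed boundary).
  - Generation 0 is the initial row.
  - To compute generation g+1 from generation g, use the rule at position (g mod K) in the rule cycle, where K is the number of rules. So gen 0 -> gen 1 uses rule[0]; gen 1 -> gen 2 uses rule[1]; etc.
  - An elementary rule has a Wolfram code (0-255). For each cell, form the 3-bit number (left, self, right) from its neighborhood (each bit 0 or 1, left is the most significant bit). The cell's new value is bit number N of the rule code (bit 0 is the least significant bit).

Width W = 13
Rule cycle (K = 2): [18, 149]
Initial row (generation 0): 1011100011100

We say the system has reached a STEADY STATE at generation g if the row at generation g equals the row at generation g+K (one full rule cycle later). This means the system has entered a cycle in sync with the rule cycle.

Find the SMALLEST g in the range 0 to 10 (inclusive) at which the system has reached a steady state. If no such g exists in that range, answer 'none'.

Gen 0: 1011100011100
Gen 1 (rule 18): 0000010100010
Gen 2 (rule 149): 1111010111011
Gen 3 (rule 18): 0000000000000
Gen 4 (rule 149): 1111111111111
Gen 5 (rule 18): 0000000000000
Gen 6 (rule 149): 1111111111111
Gen 7 (rule 18): 0000000000000
Gen 8 (rule 149): 1111111111111
Gen 9 (rule 18): 0000000000000
Gen 10 (rule 149): 1111111111111
Gen 11 (rule 18): 0000000000000
Gen 12 (rule 149): 1111111111111

Answer: 3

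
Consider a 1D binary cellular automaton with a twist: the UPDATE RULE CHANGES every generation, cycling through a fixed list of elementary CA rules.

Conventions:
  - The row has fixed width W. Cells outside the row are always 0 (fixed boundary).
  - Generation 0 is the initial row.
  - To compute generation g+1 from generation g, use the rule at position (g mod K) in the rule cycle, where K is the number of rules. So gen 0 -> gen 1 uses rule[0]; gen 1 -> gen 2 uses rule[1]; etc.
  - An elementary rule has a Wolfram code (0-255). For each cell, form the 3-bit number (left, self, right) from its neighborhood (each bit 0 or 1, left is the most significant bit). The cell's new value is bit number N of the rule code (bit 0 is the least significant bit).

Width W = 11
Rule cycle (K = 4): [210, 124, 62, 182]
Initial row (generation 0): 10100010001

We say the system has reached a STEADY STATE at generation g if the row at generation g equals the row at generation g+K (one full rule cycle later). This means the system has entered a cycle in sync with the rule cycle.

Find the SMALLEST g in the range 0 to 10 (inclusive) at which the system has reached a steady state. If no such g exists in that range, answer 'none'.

Answer: 10

Derivation:
Gen 0: 10100010001
Gen 1 (rule 210): 00010101010
Gen 2 (rule 124): 00011111111
Gen 3 (rule 62): 00110000000
Gen 4 (rule 182): 01001000000
Gen 5 (rule 210): 10110100000
Gen 6 (rule 124): 11111110000
Gen 7 (rule 62): 10000001000
Gen 8 (rule 182): 11000011100
Gen 9 (rule 210): 01100101110
Gen 10 (rule 124): 01110111011
Gen 11 (rule 62): 11001100110
Gen 12 (rule 182): 00110011001
Gen 13 (rule 210): 01011101110
Gen 14 (rule 124): 01110111011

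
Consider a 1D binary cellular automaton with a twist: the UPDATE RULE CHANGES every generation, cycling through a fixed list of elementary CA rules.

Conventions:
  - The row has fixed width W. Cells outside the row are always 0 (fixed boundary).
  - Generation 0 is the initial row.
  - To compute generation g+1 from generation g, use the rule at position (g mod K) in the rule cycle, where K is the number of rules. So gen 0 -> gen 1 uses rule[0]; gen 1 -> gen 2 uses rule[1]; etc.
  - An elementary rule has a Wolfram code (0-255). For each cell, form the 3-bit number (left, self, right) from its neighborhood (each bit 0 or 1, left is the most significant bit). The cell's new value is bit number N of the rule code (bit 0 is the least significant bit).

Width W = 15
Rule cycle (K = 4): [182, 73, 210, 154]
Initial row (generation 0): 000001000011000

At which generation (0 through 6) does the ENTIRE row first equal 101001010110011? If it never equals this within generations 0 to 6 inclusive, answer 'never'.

Answer: never

Derivation:
Gen 0: 000001000011000
Gen 1 (rule 182): 000011100100100
Gen 2 (rule 73): 111010100000001
Gen 3 (rule 210): 011000010000010
Gen 4 (rule 154): 110100101000101
Gen 5 (rule 182): 001111111101111
Gen 6 (rule 73): 101000000101001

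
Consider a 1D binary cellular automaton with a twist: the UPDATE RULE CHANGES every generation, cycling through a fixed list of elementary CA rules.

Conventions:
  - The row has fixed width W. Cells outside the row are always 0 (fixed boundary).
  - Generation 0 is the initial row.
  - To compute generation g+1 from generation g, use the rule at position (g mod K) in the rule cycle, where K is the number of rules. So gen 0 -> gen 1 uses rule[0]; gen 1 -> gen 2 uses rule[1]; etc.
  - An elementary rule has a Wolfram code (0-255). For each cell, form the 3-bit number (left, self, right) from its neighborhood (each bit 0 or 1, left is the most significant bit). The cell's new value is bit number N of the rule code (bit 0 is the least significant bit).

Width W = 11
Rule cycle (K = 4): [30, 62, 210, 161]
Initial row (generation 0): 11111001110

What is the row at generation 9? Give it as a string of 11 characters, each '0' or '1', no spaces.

Answer: 00001100111

Derivation:
Gen 0: 11111001110
Gen 1 (rule 30): 10000111001
Gen 2 (rule 62): 11001100111
Gen 3 (rule 210): 01110111011
Gen 4 (rule 161): 00101010100
Gen 5 (rule 30): 01101010110
Gen 6 (rule 62): 11011111101
Gen 7 (rule 210): 01001111100
Gen 8 (rule 161): 00000111001
Gen 9 (rule 30): 00001100111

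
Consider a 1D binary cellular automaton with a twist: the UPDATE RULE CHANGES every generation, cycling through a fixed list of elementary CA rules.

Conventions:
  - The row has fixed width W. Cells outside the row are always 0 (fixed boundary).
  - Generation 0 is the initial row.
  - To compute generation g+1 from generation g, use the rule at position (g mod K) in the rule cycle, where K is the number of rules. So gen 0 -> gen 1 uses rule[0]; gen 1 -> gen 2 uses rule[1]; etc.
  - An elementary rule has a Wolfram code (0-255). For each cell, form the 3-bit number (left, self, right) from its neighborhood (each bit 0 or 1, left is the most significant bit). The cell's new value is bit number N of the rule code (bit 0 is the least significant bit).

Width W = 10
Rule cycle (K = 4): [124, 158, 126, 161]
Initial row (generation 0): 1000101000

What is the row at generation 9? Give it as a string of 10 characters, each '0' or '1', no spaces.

Answer: 0100000011

Derivation:
Gen 0: 1000101000
Gen 1 (rule 124): 1100111100
Gen 2 (rule 158): 1011111010
Gen 3 (rule 126): 1110001111
Gen 4 (rule 161): 0100100110
Gen 5 (rule 124): 0110110111
Gen 6 (rule 158): 1100100110
Gen 7 (rule 126): 1111111111
Gen 8 (rule 161): 0111111110
Gen 9 (rule 124): 0100000011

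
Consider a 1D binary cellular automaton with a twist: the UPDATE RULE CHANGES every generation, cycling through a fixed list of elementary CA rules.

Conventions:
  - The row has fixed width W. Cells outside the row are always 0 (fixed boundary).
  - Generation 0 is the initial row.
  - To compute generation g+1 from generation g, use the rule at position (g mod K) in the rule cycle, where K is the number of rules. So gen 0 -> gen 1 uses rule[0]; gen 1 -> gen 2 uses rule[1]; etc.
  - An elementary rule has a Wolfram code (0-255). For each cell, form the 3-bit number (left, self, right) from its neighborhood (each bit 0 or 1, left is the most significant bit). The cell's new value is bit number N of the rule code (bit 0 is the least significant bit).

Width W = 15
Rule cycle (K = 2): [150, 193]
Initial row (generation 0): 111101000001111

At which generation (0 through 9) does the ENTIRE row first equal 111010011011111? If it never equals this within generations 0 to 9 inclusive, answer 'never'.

Answer: never

Derivation:
Gen 0: 111101000001111
Gen 1 (rule 150): 011001100010110
Gen 2 (rule 193): 001000101000010
Gen 3 (rule 150): 011101101100111
Gen 4 (rule 193): 001100100100011
Gen 5 (rule 150): 010011111110100
Gen 6 (rule 193): 000001111110001
Gen 7 (rule 150): 000010111101011
Gen 8 (rule 193): 111000011100001
Gen 9 (rule 150): 010100101010011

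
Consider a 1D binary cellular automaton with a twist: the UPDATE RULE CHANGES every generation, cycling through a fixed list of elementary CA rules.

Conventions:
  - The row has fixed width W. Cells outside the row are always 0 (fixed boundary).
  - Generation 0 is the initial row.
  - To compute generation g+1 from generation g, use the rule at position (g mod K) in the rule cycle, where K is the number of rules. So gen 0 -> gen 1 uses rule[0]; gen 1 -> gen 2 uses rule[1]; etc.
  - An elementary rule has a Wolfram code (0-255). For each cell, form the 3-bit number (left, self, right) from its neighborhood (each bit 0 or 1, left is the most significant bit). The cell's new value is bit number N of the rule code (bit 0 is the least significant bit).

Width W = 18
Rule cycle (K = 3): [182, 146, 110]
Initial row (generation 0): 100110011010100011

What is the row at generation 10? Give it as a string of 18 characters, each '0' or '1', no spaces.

Gen 0: 100110011010100011
Gen 1 (rule 182): 111001100111110100
Gen 2 (rule 146): 010110011011100010
Gen 3 (rule 110): 111110111110100110
Gen 4 (rule 182): 011101011101111001
Gen 5 (rule 146): 101000001000110110
Gen 6 (rule 110): 111000011001111110
Gen 7 (rule 182): 010100100110111101
Gen 8 (rule 146): 100011011000011000
Gen 9 (rule 110): 100111111000111000
Gen 10 (rule 182): 111011110101010100

Answer: 111011110101010100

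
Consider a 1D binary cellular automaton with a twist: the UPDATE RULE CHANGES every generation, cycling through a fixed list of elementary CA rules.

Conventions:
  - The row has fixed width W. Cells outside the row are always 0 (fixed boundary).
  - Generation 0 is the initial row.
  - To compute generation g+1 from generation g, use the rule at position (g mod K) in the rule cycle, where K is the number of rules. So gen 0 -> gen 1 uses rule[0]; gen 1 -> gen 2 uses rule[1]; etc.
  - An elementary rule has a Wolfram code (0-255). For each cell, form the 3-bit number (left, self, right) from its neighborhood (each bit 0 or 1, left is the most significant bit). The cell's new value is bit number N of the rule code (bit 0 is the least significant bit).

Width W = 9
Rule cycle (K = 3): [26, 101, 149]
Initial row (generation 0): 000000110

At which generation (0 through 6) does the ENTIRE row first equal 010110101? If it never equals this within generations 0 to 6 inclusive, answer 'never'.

Gen 0: 000000110
Gen 1 (rule 26): 000001101
Gen 2 (rule 101): 111100111
Gen 3 (rule 149): 011010010
Gen 4 (rule 26): 110001101
Gen 5 (rule 101): 010100111
Gen 6 (rule 149): 010110010

Answer: never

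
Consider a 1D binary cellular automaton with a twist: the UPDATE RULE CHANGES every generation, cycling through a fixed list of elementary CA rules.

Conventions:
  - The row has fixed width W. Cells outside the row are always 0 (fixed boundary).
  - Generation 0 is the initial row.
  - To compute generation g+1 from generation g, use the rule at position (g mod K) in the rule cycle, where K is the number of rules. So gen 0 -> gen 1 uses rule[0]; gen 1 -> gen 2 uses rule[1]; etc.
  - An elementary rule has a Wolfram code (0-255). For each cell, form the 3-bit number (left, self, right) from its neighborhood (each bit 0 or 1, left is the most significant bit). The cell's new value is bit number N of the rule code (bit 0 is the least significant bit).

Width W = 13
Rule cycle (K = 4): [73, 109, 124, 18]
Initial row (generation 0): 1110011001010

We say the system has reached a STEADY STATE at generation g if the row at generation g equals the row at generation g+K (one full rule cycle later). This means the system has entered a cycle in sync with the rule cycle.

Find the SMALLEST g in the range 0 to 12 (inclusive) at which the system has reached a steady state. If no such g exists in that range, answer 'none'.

Gen 0: 1110011001010
Gen 1 (rule 73): 1010011000000
Gen 2 (rule 109): 1110011011111
Gen 3 (rule 124): 1011011110001
Gen 4 (rule 18): 0000000001010
Gen 5 (rule 73): 1111111100000
Gen 6 (rule 109): 1000000101111
Gen 7 (rule 124): 1100000111001
Gen 8 (rule 18): 0010001000110
Gen 9 (rule 73): 1000100010110
Gen 10 (rule 109): 1010101011110
Gen 11 (rule 124): 1111111110011
Gen 12 (rule 18): 0000000001100
Gen 13 (rule 73): 1111111101101
Gen 14 (rule 109): 1000000111111
Gen 15 (rule 124): 1100000100001
Gen 16 (rule 18): 0010001010010

Answer: none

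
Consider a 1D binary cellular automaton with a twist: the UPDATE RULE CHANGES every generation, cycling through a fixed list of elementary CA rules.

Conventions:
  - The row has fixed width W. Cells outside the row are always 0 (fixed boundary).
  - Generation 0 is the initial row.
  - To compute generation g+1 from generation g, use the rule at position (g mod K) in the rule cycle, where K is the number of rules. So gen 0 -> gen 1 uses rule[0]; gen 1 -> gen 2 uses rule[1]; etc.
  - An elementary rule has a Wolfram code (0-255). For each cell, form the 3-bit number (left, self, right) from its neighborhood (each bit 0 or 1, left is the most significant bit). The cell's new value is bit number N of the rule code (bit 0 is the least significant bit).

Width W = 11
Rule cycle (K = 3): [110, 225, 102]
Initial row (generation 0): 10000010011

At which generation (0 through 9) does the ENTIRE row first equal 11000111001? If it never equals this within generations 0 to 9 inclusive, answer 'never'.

Answer: never

Derivation:
Gen 0: 10000010011
Gen 1 (rule 110): 10000110111
Gen 2 (rule 225): 00110011011
Gen 3 (rule 102): 01010101101
Gen 4 (rule 110): 11111111111
Gen 5 (rule 225): 01111111111
Gen 6 (rule 102): 10000000001
Gen 7 (rule 110): 10000000011
Gen 8 (rule 225): 00111111001
Gen 9 (rule 102): 01000001011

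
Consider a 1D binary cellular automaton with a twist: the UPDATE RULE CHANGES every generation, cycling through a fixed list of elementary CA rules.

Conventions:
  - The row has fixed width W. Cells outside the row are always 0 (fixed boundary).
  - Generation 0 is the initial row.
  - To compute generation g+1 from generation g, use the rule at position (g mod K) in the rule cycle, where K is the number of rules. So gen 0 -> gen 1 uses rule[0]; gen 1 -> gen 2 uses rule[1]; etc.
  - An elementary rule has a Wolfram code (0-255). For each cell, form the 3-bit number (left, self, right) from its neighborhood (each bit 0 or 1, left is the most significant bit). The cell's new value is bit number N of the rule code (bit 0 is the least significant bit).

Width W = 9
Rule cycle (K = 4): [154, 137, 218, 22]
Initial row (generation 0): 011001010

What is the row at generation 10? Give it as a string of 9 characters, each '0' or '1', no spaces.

Answer: 000011100

Derivation:
Gen 0: 011001010
Gen 1 (rule 154): 110110001
Gen 2 (rule 137): 100100100
Gen 3 (rule 218): 011011010
Gen 4 (rule 22): 100000011
Gen 5 (rule 154): 010000110
Gen 6 (rule 137): 000110100
Gen 7 (rule 218): 001110010
Gen 8 (rule 22): 010001111
Gen 9 (rule 154): 101011110
Gen 10 (rule 137): 000011100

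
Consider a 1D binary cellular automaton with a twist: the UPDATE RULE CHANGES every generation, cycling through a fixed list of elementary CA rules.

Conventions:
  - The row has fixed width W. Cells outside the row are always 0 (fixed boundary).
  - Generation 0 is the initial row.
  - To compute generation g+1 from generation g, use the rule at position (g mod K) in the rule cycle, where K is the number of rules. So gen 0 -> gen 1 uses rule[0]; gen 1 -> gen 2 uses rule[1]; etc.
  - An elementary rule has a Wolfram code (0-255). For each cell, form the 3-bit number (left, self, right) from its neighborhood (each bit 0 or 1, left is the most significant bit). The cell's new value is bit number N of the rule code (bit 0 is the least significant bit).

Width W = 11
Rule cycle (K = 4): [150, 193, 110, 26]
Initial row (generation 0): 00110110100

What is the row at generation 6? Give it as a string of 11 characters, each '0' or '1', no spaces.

Gen 0: 00110110100
Gen 1 (rule 150): 01000000110
Gen 2 (rule 193): 00011110010
Gen 3 (rule 110): 00110010110
Gen 4 (rule 26): 01101100101
Gen 5 (rule 150): 10000011101
Gen 6 (rule 193): 00111001100

Answer: 00111001100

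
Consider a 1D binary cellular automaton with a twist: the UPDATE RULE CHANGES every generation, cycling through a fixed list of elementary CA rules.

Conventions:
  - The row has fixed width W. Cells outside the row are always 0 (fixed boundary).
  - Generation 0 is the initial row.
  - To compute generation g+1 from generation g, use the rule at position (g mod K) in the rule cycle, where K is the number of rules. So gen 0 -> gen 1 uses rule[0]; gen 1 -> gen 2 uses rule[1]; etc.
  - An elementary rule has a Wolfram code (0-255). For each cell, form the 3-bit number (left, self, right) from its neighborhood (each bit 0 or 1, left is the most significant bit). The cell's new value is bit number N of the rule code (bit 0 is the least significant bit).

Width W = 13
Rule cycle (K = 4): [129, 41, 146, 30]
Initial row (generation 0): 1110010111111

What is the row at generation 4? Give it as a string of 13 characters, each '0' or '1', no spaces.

Gen 0: 1110010111111
Gen 1 (rule 129): 0100000011110
Gen 2 (rule 41): 0001111010000
Gen 3 (rule 146): 0010110001000
Gen 4 (rule 30): 0110101011100

Answer: 0110101011100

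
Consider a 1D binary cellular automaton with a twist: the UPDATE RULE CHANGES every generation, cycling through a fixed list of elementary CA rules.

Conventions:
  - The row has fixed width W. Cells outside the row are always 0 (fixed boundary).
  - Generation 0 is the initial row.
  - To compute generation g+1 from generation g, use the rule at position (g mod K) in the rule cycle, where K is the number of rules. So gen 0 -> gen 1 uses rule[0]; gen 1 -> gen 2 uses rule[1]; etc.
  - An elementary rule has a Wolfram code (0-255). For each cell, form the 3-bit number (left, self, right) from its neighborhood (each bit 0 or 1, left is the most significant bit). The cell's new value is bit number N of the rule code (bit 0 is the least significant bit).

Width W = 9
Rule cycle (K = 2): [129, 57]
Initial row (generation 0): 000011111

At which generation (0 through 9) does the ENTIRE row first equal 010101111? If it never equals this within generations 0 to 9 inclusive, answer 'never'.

Answer: never

Derivation:
Gen 0: 000011111
Gen 1 (rule 129): 111001110
Gen 2 (rule 57): 100101001
Gen 3 (rule 129): 000000000
Gen 4 (rule 57): 111111111
Gen 5 (rule 129): 011111110
Gen 6 (rule 57): 010000001
Gen 7 (rule 129): 000111100
Gen 8 (rule 57): 110100011
Gen 9 (rule 129): 000001000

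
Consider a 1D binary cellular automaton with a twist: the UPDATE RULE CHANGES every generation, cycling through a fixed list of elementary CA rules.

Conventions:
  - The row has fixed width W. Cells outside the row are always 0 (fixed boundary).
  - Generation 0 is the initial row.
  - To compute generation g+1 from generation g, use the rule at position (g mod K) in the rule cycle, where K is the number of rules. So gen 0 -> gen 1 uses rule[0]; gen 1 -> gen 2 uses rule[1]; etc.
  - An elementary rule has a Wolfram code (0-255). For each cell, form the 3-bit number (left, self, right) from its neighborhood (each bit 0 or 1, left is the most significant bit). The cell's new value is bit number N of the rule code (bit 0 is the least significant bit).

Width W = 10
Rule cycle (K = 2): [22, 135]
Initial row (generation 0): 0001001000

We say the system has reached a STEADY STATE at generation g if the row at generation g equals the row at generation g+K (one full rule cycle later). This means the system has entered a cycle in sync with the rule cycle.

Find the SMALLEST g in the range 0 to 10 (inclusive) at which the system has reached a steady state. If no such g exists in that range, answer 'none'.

Answer: 10

Derivation:
Gen 0: 0001001000
Gen 1 (rule 22): 0011111100
Gen 2 (rule 135): 1101111001
Gen 3 (rule 22): 0000000111
Gen 4 (rule 135): 1111111010
Gen 5 (rule 22): 0000000011
Gen 6 (rule 135): 1111111100
Gen 7 (rule 22): 0000000010
Gen 8 (rule 135): 1111111110
Gen 9 (rule 22): 0000000001
Gen 10 (rule 135): 1111111111
Gen 11 (rule 22): 0000000000
Gen 12 (rule 135): 1111111111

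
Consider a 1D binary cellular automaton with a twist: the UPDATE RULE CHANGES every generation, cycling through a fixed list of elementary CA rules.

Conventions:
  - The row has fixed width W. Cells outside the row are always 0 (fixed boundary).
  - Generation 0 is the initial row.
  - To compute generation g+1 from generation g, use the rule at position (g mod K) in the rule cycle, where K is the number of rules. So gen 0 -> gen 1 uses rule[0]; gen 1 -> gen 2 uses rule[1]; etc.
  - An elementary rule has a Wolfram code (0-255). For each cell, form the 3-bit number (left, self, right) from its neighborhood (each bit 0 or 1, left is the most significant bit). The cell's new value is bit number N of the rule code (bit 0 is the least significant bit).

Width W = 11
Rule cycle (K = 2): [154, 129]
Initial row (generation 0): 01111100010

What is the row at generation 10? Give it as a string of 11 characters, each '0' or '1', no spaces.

Answer: 01000000011

Derivation:
Gen 0: 01111100010
Gen 1 (rule 154): 11111010101
Gen 2 (rule 129): 01110000000
Gen 3 (rule 154): 11101000000
Gen 4 (rule 129): 01000011111
Gen 5 (rule 154): 10100111110
Gen 6 (rule 129): 00000011100
Gen 7 (rule 154): 00000111010
Gen 8 (rule 129): 11110010000
Gen 9 (rule 154): 11101101000
Gen 10 (rule 129): 01000000011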